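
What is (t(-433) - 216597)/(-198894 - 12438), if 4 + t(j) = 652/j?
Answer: 93788885/91506756 ≈ 1.0249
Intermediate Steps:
t(j) = -4 + 652/j
(t(-433) - 216597)/(-198894 - 12438) = ((-4 + 652/(-433)) - 216597)/(-198894 - 12438) = ((-4 + 652*(-1/433)) - 216597)/(-211332) = ((-4 - 652/433) - 216597)*(-1/211332) = (-2384/433 - 216597)*(-1/211332) = -93788885/433*(-1/211332) = 93788885/91506756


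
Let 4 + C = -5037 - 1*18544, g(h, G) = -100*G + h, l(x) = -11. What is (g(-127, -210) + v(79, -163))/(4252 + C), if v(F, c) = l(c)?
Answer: -20862/19333 ≈ -1.0791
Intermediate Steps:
g(h, G) = h - 100*G
v(F, c) = -11
C = -23585 (C = -4 + (-5037 - 1*18544) = -4 + (-5037 - 18544) = -4 - 23581 = -23585)
(g(-127, -210) + v(79, -163))/(4252 + C) = ((-127 - 100*(-210)) - 11)/(4252 - 23585) = ((-127 + 21000) - 11)/(-19333) = (20873 - 11)*(-1/19333) = 20862*(-1/19333) = -20862/19333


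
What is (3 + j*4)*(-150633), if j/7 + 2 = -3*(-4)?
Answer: -42629139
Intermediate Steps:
j = 70 (j = -14 + 7*(-3*(-4)) = -14 + 7*12 = -14 + 84 = 70)
(3 + j*4)*(-150633) = (3 + 70*4)*(-150633) = (3 + 280)*(-150633) = 283*(-150633) = -42629139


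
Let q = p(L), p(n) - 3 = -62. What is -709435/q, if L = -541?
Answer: 709435/59 ≈ 12024.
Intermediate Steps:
p(n) = -59 (p(n) = 3 - 62 = -59)
q = -59
-709435/q = -709435/(-59) = -709435*(-1/59) = 709435/59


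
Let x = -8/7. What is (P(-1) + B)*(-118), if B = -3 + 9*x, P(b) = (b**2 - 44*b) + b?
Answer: -25370/7 ≈ -3624.3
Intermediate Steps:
x = -8/7 (x = -8*1/7 = -8/7 ≈ -1.1429)
P(b) = b**2 - 43*b
B = -93/7 (B = -3 + 9*(-8/7) = -3 - 72/7 = -93/7 ≈ -13.286)
(P(-1) + B)*(-118) = (-(-43 - 1) - 93/7)*(-118) = (-1*(-44) - 93/7)*(-118) = (44 - 93/7)*(-118) = (215/7)*(-118) = -25370/7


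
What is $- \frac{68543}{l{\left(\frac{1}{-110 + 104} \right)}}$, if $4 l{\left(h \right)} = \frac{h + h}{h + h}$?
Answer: $-274172$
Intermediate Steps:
$l{\left(h \right)} = \frac{1}{4}$ ($l{\left(h \right)} = \frac{\frac{1}{h + h} \left(h + h\right)}{4} = \frac{\frac{1}{2 h} 2 h}{4} = \frac{1}{4} \cdot 1 = \frac{1}{4}$)
$- \frac{68543}{l{\left(\frac{1}{-110 + 104} \right)}} = - 68543 \frac{1}{\frac{1}{4}} = \left(-68543\right) 4 = -274172$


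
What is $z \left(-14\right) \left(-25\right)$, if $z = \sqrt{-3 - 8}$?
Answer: $350 i \sqrt{11} \approx 1160.8 i$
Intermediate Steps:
$z = i \sqrt{11}$ ($z = \sqrt{-11} = i \sqrt{11} \approx 3.3166 i$)
$z \left(-14\right) \left(-25\right) = i \sqrt{11} \left(-14\right) \left(-25\right) = - 14 i \sqrt{11} \left(-25\right) = 350 i \sqrt{11}$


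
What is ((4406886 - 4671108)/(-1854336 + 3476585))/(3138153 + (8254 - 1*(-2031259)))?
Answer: -132111/4199731745417 ≈ -3.1457e-8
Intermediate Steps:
((4406886 - 4671108)/(-1854336 + 3476585))/(3138153 + (8254 - 1*(-2031259))) = (-264222/1622249)/(3138153 + (8254 + 2031259)) = (-264222*1/1622249)/(3138153 + 2039513) = -264222/1622249/5177666 = -264222/1622249*1/5177666 = -132111/4199731745417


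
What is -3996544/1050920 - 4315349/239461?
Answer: -686512874233/31456794265 ≈ -21.824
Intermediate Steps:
-3996544/1050920 - 4315349/239461 = -3996544*1/1050920 - 4315349*1/239461 = -499568/131365 - 4315349/239461 = -686512874233/31456794265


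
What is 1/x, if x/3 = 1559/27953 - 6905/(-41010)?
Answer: 76423502/51390011 ≈ 1.4871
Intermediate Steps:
x = 51390011/76423502 (x = 3*(1559/27953 - 6905/(-41010)) = 3*(1559*(1/27953) - 6905*(-1/41010)) = 3*(1559/27953 + 1381/8202) = 3*(51390011/229270506) = 51390011/76423502 ≈ 0.67244)
1/x = 1/(51390011/76423502) = 76423502/51390011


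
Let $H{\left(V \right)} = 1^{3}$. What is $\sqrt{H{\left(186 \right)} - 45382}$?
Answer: $i \sqrt{45381} \approx 213.03 i$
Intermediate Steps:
$H{\left(V \right)} = 1$
$\sqrt{H{\left(186 \right)} - 45382} = \sqrt{1 - 45382} = \sqrt{-45381} = i \sqrt{45381}$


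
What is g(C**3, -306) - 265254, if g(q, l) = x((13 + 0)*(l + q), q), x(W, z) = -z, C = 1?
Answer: -265255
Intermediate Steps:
g(q, l) = -q
g(C**3, -306) - 265254 = -1*1**3 - 265254 = -1*1 - 265254 = -1 - 265254 = -265255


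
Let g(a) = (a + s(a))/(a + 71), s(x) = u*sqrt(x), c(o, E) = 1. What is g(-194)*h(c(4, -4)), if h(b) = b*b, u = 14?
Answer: 194/123 - 14*I*sqrt(194)/123 ≈ 1.5772 - 1.5853*I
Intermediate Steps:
s(x) = 14*sqrt(x)
h(b) = b**2
g(a) = (a + 14*sqrt(a))/(71 + a) (g(a) = (a + 14*sqrt(a))/(a + 71) = (a + 14*sqrt(a))/(71 + a))
g(-194)*h(c(4, -4)) = ((-194 + 14*sqrt(-194))/(71 - 194))*1**2 = ((-194 + 14*(I*sqrt(194)))/(-123))*1 = -(-194 + 14*I*sqrt(194))/123*1 = (194/123 - 14*I*sqrt(194)/123)*1 = 194/123 - 14*I*sqrt(194)/123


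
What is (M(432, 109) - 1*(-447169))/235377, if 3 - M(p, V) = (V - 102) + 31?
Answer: 447134/235377 ≈ 1.8997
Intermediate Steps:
M(p, V) = 74 - V (M(p, V) = 3 - ((V - 102) + 31) = 3 - ((-102 + V) + 31) = 3 - (-71 + V) = 3 + (71 - V) = 74 - V)
(M(432, 109) - 1*(-447169))/235377 = ((74 - 1*109) - 1*(-447169))/235377 = ((74 - 109) + 447169)*(1/235377) = (-35 + 447169)*(1/235377) = 447134*(1/235377) = 447134/235377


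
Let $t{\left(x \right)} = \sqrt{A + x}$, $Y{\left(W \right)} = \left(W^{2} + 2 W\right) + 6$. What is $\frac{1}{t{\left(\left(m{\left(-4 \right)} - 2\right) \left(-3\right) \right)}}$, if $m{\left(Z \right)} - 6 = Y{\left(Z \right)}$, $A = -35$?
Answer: $- \frac{i \sqrt{89}}{89} \approx - 0.106 i$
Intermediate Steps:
$Y{\left(W \right)} = 6 + W^{2} + 2 W$
$m{\left(Z \right)} = 12 + Z^{2} + 2 Z$ ($m{\left(Z \right)} = 6 + \left(6 + Z^{2} + 2 Z\right) = 12 + Z^{2} + 2 Z$)
$t{\left(x \right)} = \sqrt{-35 + x}$
$\frac{1}{t{\left(\left(m{\left(-4 \right)} - 2\right) \left(-3\right) \right)}} = \frac{1}{\sqrt{-35 + \left(\left(12 + \left(-4\right)^{2} + 2 \left(-4\right)\right) - 2\right) \left(-3\right)}} = \frac{1}{\sqrt{-35 + \left(\left(12 + 16 - 8\right) - 2\right) \left(-3\right)}} = \frac{1}{\sqrt{-35 + \left(20 - 2\right) \left(-3\right)}} = \frac{1}{\sqrt{-35 + 18 \left(-3\right)}} = \frac{1}{\sqrt{-35 - 54}} = \frac{1}{\sqrt{-89}} = \frac{1}{i \sqrt{89}} = - \frac{i \sqrt{89}}{89}$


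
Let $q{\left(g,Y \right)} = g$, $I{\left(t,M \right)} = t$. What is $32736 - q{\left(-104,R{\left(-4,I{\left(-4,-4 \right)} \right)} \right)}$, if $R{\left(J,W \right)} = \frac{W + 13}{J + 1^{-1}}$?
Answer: $32840$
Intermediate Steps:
$R{\left(J,W \right)} = \frac{13 + W}{1 + J}$ ($R{\left(J,W \right)} = \frac{13 + W}{J + 1} = \frac{13 + W}{1 + J}$)
$32736 - q{\left(-104,R{\left(-4,I{\left(-4,-4 \right)} \right)} \right)} = 32736 - -104 = 32736 + 104 = 32840$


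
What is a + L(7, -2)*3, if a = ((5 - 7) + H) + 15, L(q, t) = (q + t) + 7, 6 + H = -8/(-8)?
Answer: 44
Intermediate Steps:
H = -5 (H = -6 - 8/(-8) = -6 - 8*(-⅛) = -6 + 1 = -5)
L(q, t) = 7 + q + t
a = 8 (a = ((5 - 7) - 5) + 15 = (-2 - 5) + 15 = -7 + 15 = 8)
a + L(7, -2)*3 = 8 + (7 + 7 - 2)*3 = 8 + 12*3 = 8 + 36 = 44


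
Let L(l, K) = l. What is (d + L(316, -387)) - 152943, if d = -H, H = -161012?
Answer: 8385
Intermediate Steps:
d = 161012 (d = -1*(-161012) = 161012)
(d + L(316, -387)) - 152943 = (161012 + 316) - 152943 = 161328 - 152943 = 8385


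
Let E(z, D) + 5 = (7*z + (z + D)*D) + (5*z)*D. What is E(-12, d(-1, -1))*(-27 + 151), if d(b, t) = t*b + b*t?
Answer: -28396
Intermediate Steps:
d(b, t) = 2*b*t (d(b, t) = b*t + b*t = 2*b*t)
E(z, D) = -5 + 7*z + D*(D + z) + 5*D*z (E(z, D) = -5 + ((7*z + (z + D)*D) + (5*z)*D) = -5 + ((7*z + (D + z)*D) + 5*D*z) = -5 + ((7*z + D*(D + z)) + 5*D*z) = -5 + (7*z + D*(D + z) + 5*D*z) = -5 + 7*z + D*(D + z) + 5*D*z)
E(-12, d(-1, -1))*(-27 + 151) = (-5 + (2*(-1)*(-1))² + 7*(-12) + 6*(2*(-1)*(-1))*(-12))*(-27 + 151) = (-5 + 2² - 84 + 6*2*(-12))*124 = (-5 + 4 - 84 - 144)*124 = -229*124 = -28396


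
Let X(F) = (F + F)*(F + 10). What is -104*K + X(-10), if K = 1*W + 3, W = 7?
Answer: -1040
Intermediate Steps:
X(F) = 2*F*(10 + F) (X(F) = (2*F)*(10 + F) = 2*F*(10 + F))
K = 10 (K = 1*7 + 3 = 7 + 3 = 10)
-104*K + X(-10) = -104*10 + 2*(-10)*(10 - 10) = -1040 + 2*(-10)*0 = -1040 + 0 = -1040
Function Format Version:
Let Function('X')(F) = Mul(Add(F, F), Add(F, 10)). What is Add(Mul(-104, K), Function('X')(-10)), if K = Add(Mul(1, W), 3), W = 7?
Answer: -1040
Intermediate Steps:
Function('X')(F) = Mul(2, F, Add(10, F)) (Function('X')(F) = Mul(Mul(2, F), Add(10, F)) = Mul(2, F, Add(10, F)))
K = 10 (K = Add(Mul(1, 7), 3) = Add(7, 3) = 10)
Add(Mul(-104, K), Function('X')(-10)) = Add(Mul(-104, 10), Mul(2, -10, Add(10, -10))) = Add(-1040, Mul(2, -10, 0)) = Add(-1040, 0) = -1040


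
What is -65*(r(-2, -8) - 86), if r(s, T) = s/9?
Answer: 50440/9 ≈ 5604.4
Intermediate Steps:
r(s, T) = s/9 (r(s, T) = s*(1/9) = s/9)
-65*(r(-2, -8) - 86) = -65*((1/9)*(-2) - 86) = -65*(-2/9 - 86) = -65*(-776/9) = 50440/9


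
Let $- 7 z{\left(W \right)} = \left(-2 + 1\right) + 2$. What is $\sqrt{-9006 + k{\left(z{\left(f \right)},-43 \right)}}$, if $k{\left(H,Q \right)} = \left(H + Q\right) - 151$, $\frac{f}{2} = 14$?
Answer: $\frac{i \sqrt{450807}}{7} \approx 95.917 i$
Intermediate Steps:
$f = 28$ ($f = 2 \cdot 14 = 28$)
$z{\left(W \right)} = - \frac{1}{7}$ ($z{\left(W \right)} = - \frac{\left(-2 + 1\right) + 2}{7} = - \frac{-1 + 2}{7} = \left(- \frac{1}{7}\right) 1 = - \frac{1}{7}$)
$k{\left(H,Q \right)} = -151 + H + Q$
$\sqrt{-9006 + k{\left(z{\left(f \right)},-43 \right)}} = \sqrt{-9006 - \frac{1359}{7}} = \sqrt{- \frac{64401}{7}} = \frac{i \sqrt{450807}}{7}$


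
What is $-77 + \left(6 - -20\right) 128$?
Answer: $3251$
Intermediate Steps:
$-77 + \left(6 - -20\right) 128 = -77 + \left(6 + 20\right) 128 = -77 + 26 \cdot 128 = -77 + 3328 = 3251$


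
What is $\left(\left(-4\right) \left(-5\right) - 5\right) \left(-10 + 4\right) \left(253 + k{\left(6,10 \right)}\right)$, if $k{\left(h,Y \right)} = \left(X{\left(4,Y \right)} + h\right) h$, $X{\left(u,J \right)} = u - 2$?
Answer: $-27090$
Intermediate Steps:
$X{\left(u,J \right)} = -2 + u$
$k{\left(h,Y \right)} = h \left(2 + h\right)$ ($k{\left(h,Y \right)} = \left(\left(-2 + 4\right) + h\right) h = \left(2 + h\right) h = h \left(2 + h\right)$)
$\left(\left(-4\right) \left(-5\right) - 5\right) \left(-10 + 4\right) \left(253 + k{\left(6,10 \right)}\right) = \left(\left(-4\right) \left(-5\right) - 5\right) \left(-10 + 4\right) \left(253 + 6 \left(2 + 6\right)\right) = \left(20 - 5\right) \left(-6\right) \left(253 + 6 \cdot 8\right) = 15 \left(-6\right) \left(253 + 48\right) = \left(-90\right) 301 = -27090$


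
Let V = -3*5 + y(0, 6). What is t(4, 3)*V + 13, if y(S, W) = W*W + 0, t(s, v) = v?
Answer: 76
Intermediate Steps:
y(S, W) = W² (y(S, W) = W² + 0 = W²)
V = 21 (V = -3*5 + 6² = -15 + 36 = 21)
t(4, 3)*V + 13 = 3*21 + 13 = 63 + 13 = 76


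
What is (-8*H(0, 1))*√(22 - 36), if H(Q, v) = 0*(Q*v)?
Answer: 0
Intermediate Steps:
H(Q, v) = 0
(-8*H(0, 1))*√(22 - 36) = (-8*0)*√(22 - 36) = 0*√(-14) = 0*(I*√14) = 0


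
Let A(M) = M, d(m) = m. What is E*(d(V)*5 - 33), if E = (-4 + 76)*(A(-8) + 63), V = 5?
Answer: -31680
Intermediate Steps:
E = 3960 (E = (-4 + 76)*(-8 + 63) = 72*55 = 3960)
E*(d(V)*5 - 33) = 3960*(5*5 - 33) = 3960*(25 - 33) = 3960*(-8) = -31680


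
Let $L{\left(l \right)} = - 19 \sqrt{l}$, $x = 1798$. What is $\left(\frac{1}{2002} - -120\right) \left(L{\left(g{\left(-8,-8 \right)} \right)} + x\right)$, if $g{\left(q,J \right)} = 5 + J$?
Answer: $\frac{215976659}{1001} - \frac{4564579 i \sqrt{3}}{2002} \approx 2.1576 \cdot 10^{5} - 3949.1 i$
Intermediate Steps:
$\left(\frac{1}{2002} - -120\right) \left(L{\left(g{\left(-8,-8 \right)} \right)} + x\right) = \left(\frac{1}{2002} - -120\right) \left(- 19 \sqrt{5 - 8} + 1798\right) = \left(\frac{1}{2002} + 120\right) \left(- 19 \sqrt{-3} + 1798\right) = \frac{240241 \left(- 19 i \sqrt{3} + 1798\right)}{2002} = \frac{240241 \left(1798 - 19 i \sqrt{3}\right)}{2002} = \frac{215976659}{1001} - \frac{4564579 i \sqrt{3}}{2002}$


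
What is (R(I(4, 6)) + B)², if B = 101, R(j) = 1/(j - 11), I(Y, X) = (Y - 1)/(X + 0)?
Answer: 4490161/441 ≈ 10182.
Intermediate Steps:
I(Y, X) = (-1 + Y)/X
R(j) = 1/(-11 + j)
(R(I(4, 6)) + B)² = (1/(-11 + (-1 + 4)/6) + 101)² = (1/(-11 + (⅙)*3) + 101)² = (1/(-11 + ½) + 101)² = (1/(-21/2) + 101)² = (-2/21 + 101)² = (2119/21)² = 4490161/441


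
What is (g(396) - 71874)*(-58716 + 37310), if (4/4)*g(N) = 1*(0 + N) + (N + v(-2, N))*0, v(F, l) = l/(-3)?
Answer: 1530058068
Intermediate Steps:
v(F, l) = -l/3 (v(F, l) = l*(-1/3) = -l/3)
g(N) = N (g(N) = 1*(0 + N) + (N - N/3)*0 = 1*N + (2*N/3)*0 = N + 0 = N)
(g(396) - 71874)*(-58716 + 37310) = (396 - 71874)*(-58716 + 37310) = -71478*(-21406) = 1530058068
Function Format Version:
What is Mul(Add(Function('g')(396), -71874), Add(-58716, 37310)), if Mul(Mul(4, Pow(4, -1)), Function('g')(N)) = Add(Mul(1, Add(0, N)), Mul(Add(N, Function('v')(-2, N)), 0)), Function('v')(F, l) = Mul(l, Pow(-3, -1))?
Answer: 1530058068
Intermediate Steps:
Function('v')(F, l) = Mul(Rational(-1, 3), l) (Function('v')(F, l) = Mul(l, Rational(-1, 3)) = Mul(Rational(-1, 3), l))
Function('g')(N) = N (Function('g')(N) = Add(Mul(1, Add(0, N)), Mul(Add(N, Mul(Rational(-1, 3), N)), 0)) = Add(Mul(1, N), Mul(Mul(Rational(2, 3), N), 0)) = Add(N, 0) = N)
Mul(Add(Function('g')(396), -71874), Add(-58716, 37310)) = Mul(Add(396, -71874), Add(-58716, 37310)) = Mul(-71478, -21406) = 1530058068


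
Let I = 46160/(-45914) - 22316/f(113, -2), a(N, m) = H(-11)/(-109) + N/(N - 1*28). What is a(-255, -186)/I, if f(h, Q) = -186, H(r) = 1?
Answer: 29369073756/3917688778901 ≈ 0.0074965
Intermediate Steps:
a(N, m) = -1/109 + N/(-28 + N) (a(N, m) = 1/(-109) + N/(N - 1*28) = 1*(-1/109) + N/(N - 28) = -1/109 + N/(-28 + N))
I = 254007766/2135001 (I = 46160/(-45914) - 22316/(-186) = 46160*(-1/45914) - 22316*(-1/186) = -23080/22957 + 11158/93 = 254007766/2135001 ≈ 118.97)
a(-255, -186)/I = (4*(7 + 27*(-255))/(109*(-28 - 255)))/(254007766/2135001) = ((4/109)*(7 - 6885)/(-283))*(2135001/254007766) = ((4/109)*(-1/283)*(-6878))*(2135001/254007766) = (27512/30847)*(2135001/254007766) = 29369073756/3917688778901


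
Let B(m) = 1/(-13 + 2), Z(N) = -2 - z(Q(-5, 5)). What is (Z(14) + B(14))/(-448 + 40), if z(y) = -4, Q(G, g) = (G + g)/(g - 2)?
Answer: -7/1496 ≈ -0.0046791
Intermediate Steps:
Q(G, g) = (G + g)/(-2 + g)
Z(N) = 2 (Z(N) = -2 - 1*(-4) = -2 + 4 = 2)
B(m) = -1/11 (B(m) = 1/(-11) = -1/11)
(Z(14) + B(14))/(-448 + 40) = (2 - 1/11)/(-448 + 40) = (21/11)/(-408) = (21/11)*(-1/408) = -7/1496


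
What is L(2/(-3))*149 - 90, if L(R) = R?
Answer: -568/3 ≈ -189.33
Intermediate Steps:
L(2/(-3))*149 - 90 = (2/(-3))*149 - 90 = (2*(-1/3))*149 - 90 = -2/3*149 - 90 = -298/3 - 90 = -568/3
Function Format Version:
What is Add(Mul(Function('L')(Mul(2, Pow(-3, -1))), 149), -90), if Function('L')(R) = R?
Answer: Rational(-568, 3) ≈ -189.33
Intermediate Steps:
Add(Mul(Function('L')(Mul(2, Pow(-3, -1))), 149), -90) = Add(Mul(Mul(2, Pow(-3, -1)), 149), -90) = Add(Mul(Mul(2, Rational(-1, 3)), 149), -90) = Add(Mul(Rational(-2, 3), 149), -90) = Add(Rational(-298, 3), -90) = Rational(-568, 3)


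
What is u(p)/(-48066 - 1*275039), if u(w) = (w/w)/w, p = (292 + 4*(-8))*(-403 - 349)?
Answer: 1/63173489600 ≈ 1.5829e-11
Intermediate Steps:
p = -195520 (p = (292 - 32)*(-752) = 260*(-752) = -195520)
u(w) = 1/w
u(p)/(-48066 - 1*275039) = 1/((-195520)*(-48066 - 1*275039)) = -1/(195520*(-48066 - 275039)) = -1/195520/(-323105) = -1/195520*(-1/323105) = 1/63173489600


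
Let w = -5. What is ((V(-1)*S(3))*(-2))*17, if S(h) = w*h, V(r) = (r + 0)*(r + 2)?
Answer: -510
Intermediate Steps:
V(r) = r*(2 + r)
S(h) = -5*h
((V(-1)*S(3))*(-2))*17 = (((-(2 - 1))*(-5*3))*(-2))*17 = ((-1*1*(-15))*(-2))*17 = (-1*(-15)*(-2))*17 = (15*(-2))*17 = -30*17 = -510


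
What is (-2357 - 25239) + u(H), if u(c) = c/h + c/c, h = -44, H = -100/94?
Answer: -28533205/1034 ≈ -27595.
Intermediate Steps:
H = -50/47 (H = -100*1/94 = -50/47 ≈ -1.0638)
u(c) = 1 - c/44 (u(c) = c/(-44) + c/c = c*(-1/44) + 1 = -c/44 + 1 = 1 - c/44)
(-2357 - 25239) + u(H) = (-2357 - 25239) + (1 - 1/44*(-50/47)) = -27596 + (1 + 25/1034) = -27596 + 1059/1034 = -28533205/1034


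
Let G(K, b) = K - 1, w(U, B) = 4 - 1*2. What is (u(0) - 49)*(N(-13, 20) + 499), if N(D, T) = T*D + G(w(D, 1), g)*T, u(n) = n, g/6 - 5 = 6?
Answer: -12691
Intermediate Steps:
g = 66 (g = 30 + 6*6 = 30 + 36 = 66)
w(U, B) = 2 (w(U, B) = 4 - 2 = 2)
G(K, b) = -1 + K
N(D, T) = T + D*T (N(D, T) = T*D + (-1 + 2)*T = D*T + 1*T = D*T + T = T + D*T)
(u(0) - 49)*(N(-13, 20) + 499) = (0 - 49)*(20*(1 - 13) + 499) = -49*(20*(-12) + 499) = -49*(-240 + 499) = -49*259 = -12691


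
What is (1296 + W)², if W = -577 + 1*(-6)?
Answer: 508369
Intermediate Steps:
W = -583 (W = -577 - 6 = -583)
(1296 + W)² = (1296 - 583)² = 713² = 508369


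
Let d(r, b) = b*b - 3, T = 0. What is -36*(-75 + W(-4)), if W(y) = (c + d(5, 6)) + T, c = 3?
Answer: 1404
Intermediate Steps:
d(r, b) = -3 + b² (d(r, b) = b² - 3 = -3 + b²)
W(y) = 36 (W(y) = (3 + (-3 + 6²)) + 0 = (3 + (-3 + 36)) + 0 = (3 + 33) + 0 = 36 + 0 = 36)
-36*(-75 + W(-4)) = -36*(-75 + 36) = -36*(-39) = 1404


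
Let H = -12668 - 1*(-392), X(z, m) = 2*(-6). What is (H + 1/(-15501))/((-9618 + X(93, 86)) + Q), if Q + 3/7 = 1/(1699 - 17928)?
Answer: 21617546338031/16958800597584 ≈ 1.2747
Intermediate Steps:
X(z, m) = -12
H = -12276 (H = -12668 + 392 = -12276)
Q = -48694/113603 (Q = -3/7 + 1/(1699 - 17928) = -3/7 + 1/(-16229) = -3/7 - 1/16229 = -48694/113603 ≈ -0.42863)
(H + 1/(-15501))/((-9618 + X(93, 86)) + Q) = (-12276 + 1/(-15501))/((-9618 - 12) - 48694/113603) = (-12276 - 1/15501)/(-9630 - 48694/113603) = -190290277/(15501*(-1094045584/113603)) = -190290277/15501*(-113603/1094045584) = 21617546338031/16958800597584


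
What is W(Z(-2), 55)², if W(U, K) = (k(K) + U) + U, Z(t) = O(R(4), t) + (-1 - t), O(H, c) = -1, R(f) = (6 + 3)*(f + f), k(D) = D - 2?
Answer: 2809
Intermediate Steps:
k(D) = -2 + D
R(f) = 18*f (R(f) = 9*(2*f) = 18*f)
Z(t) = -2 - t (Z(t) = -1 + (-1 - t) = -2 - t)
W(U, K) = -2 + K + 2*U (W(U, K) = ((-2 + K) + U) + U = (-2 + K + U) + U = -2 + K + 2*U)
W(Z(-2), 55)² = (-2 + 55 + 2*(-2 - 1*(-2)))² = (-2 + 55 + 2*(-2 + 2))² = (-2 + 55 + 2*0)² = (-2 + 55 + 0)² = 53² = 2809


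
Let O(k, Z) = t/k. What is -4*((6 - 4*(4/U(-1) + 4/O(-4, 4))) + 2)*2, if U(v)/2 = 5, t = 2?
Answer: -1536/5 ≈ -307.20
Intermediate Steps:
U(v) = 10 (U(v) = 2*5 = 10)
O(k, Z) = 2/k
-4*((6 - 4*(4/U(-1) + 4/O(-4, 4))) + 2)*2 = -4*((6 - 4*(4/10 + 4/((2/(-4))))) + 2)*2 = -4*((6 - 4*(4*(⅒) + 4/((2*(-¼))))) + 2)*2 = -4*((6 - 4*(⅖ + 4/(-½))) + 2)*2 = -4*((6 - 4*(⅖ + 4*(-2))) + 2)*2 = -4*((6 - 4*(⅖ - 8)) + 2)*2 = -4*((6 - 4*(-38/5)) + 2)*2 = -4*((6 + 152/5) + 2)*2 = -4*(182/5 + 2)*2 = -768*2/5 = -4*384/5 = -1536/5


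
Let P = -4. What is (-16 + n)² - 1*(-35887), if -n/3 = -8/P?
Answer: 36371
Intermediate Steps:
n = -6 (n = -(-24)/(-4) = -(-24)*(-1)/4 = -3*2 = -6)
(-16 + n)² - 1*(-35887) = (-16 - 6)² - 1*(-35887) = (-22)² + 35887 = 484 + 35887 = 36371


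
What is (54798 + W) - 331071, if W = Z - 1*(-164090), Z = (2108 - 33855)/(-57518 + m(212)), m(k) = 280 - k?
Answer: -6444881603/57450 ≈ -1.1218e+5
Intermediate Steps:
Z = 31747/57450 (Z = (2108 - 33855)/(-57518 + (280 - 1*212)) = -31747/(-57518 + (280 - 212)) = -31747/(-57518 + 68) = -31747/(-57450) = -31747*(-1/57450) = 31747/57450 ≈ 0.55260)
W = 9427002247/57450 (W = 31747/57450 - 1*(-164090) = 31747/57450 + 164090 = 9427002247/57450 ≈ 1.6409e+5)
(54798 + W) - 331071 = (54798 + 9427002247/57450) - 331071 = 12575147347/57450 - 331071 = -6444881603/57450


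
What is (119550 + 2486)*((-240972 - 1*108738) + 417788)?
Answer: 8307966808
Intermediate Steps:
(119550 + 2486)*((-240972 - 1*108738) + 417788) = 122036*((-240972 - 108738) + 417788) = 122036*(-349710 + 417788) = 122036*68078 = 8307966808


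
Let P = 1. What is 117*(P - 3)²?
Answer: 468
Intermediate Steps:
117*(P - 3)² = 117*(1 - 3)² = 117*(-2)² = 117*4 = 468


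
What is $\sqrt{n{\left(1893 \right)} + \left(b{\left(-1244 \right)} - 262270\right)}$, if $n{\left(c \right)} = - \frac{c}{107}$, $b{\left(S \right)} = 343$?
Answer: $\frac{i \sqrt{2999004774}}{107} \approx 511.81 i$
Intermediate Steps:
$n{\left(c \right)} = - \frac{c}{107}$
$\sqrt{n{\left(1893 \right)} + \left(b{\left(-1244 \right)} - 262270\right)} = \sqrt{\left(- \frac{1}{107}\right) 1893 + \left(343 - 262270\right)} = \sqrt{- \frac{1893}{107} - 261927} = \sqrt{- \frac{28028082}{107}} = \frac{i \sqrt{2999004774}}{107}$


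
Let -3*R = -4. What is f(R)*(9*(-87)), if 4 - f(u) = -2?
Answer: -4698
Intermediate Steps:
R = 4/3 (R = -⅓*(-4) = 4/3 ≈ 1.3333)
f(u) = 6 (f(u) = 4 - 1*(-2) = 4 + 2 = 6)
f(R)*(9*(-87)) = 6*(9*(-87)) = 6*(-783) = -4698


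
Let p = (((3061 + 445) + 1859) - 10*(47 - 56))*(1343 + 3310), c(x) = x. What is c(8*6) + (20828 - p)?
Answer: -25361239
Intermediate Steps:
p = 25382115 (p = ((3506 + 1859) - 10*(-9))*4653 = (5365 + 90)*4653 = 5455*4653 = 25382115)
c(8*6) + (20828 - p) = 8*6 + (20828 - 1*25382115) = 48 + (20828 - 25382115) = 48 - 25361287 = -25361239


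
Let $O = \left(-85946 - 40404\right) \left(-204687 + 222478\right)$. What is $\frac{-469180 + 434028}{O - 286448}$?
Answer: $\frac{17576}{1124089649} \approx 1.5636 \cdot 10^{-5}$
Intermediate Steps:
$O = -2247892850$ ($O = \left(-126350\right) 17791 = -2247892850$)
$\frac{-469180 + 434028}{O - 286448} = \frac{-469180 + 434028}{-2247892850 - 286448} = - \frac{35152}{-2248179298} = \left(-35152\right) \left(- \frac{1}{2248179298}\right) = \frac{17576}{1124089649}$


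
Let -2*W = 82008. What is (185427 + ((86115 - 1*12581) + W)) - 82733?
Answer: 135224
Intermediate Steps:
W = -41004 (W = -½*82008 = -41004)
(185427 + ((86115 - 1*12581) + W)) - 82733 = (185427 + ((86115 - 1*12581) - 41004)) - 82733 = (185427 + ((86115 - 12581) - 41004)) - 82733 = (185427 + (73534 - 41004)) - 82733 = (185427 + 32530) - 82733 = 217957 - 82733 = 135224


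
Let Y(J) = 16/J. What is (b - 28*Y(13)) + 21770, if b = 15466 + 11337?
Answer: 631001/13 ≈ 48539.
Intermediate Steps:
b = 26803
(b - 28*Y(13)) + 21770 = (26803 - 448/13) + 21770 = 347991/13 + 21770 = 631001/13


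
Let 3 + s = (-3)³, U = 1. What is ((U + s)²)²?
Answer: 707281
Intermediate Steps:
s = -30 (s = -3 + (-3)³ = -3 - 27 = -30)
((U + s)²)² = ((1 - 30)²)² = ((-29)²)² = 841² = 707281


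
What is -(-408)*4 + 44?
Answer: 1676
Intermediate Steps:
-(-408)*4 + 44 = -34*(-48) + 44 = 1632 + 44 = 1676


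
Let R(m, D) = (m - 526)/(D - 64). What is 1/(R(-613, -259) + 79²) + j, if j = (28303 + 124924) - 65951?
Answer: 10354948315/118646 ≈ 87276.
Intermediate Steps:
R(m, D) = (-526 + m)/(-64 + D)
j = 87276 (j = 153227 - 65951 = 87276)
1/(R(-613, -259) + 79²) + j = 1/((-526 - 613)/(-64 - 259) + 79²) + 87276 = 1/(-1139/(-323) + 6241) + 87276 = 1/(-1/323*(-1139) + 6241) + 87276 = 1/(67/19 + 6241) + 87276 = 1/(118646/19) + 87276 = 19/118646 + 87276 = 10354948315/118646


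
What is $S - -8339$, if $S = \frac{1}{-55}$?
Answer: $\frac{458644}{55} \approx 8339.0$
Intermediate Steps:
$S = - \frac{1}{55} \approx -0.018182$
$S - -8339 = - \frac{1}{55} - -8339 = - \frac{1}{55} + 8339 = \frac{458644}{55}$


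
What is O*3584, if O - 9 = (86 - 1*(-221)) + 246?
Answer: 2014208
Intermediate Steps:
O = 562 (O = 9 + ((86 - 1*(-221)) + 246) = 9 + ((86 + 221) + 246) = 9 + (307 + 246) = 9 + 553 = 562)
O*3584 = 562*3584 = 2014208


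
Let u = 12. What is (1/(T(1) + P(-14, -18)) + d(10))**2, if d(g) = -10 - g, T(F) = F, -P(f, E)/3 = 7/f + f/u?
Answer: 14161/36 ≈ 393.36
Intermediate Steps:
P(f, E) = -21/f - f/4 (P(f, E) = -3*(7/f + f/12) = -21/f - f/4)
(1/(T(1) + P(-14, -18)) + d(10))**2 = (1/(1 + (-21/(-14) - 1/4*(-14))) + (-10 - 1*10))**2 = (1/(1 + (-21*(-1/14) + 7/2)) + (-10 - 10))**2 = (1/(1 + (3/2 + 7/2)) - 20)**2 = (1/(1 + 5) - 20)**2 = (1/6 - 20)**2 = (-119/6)**2 = 14161/36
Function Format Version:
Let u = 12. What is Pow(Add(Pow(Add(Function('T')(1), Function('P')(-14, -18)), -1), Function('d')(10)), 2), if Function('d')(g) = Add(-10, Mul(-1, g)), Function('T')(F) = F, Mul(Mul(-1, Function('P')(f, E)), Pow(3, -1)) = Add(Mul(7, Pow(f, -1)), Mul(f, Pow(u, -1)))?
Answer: Rational(14161, 36) ≈ 393.36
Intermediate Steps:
Function('P')(f, E) = Add(Mul(-21, Pow(f, -1)), Mul(Rational(-1, 4), f)) (Function('P')(f, E) = Mul(-3, Add(Mul(7, Pow(f, -1)), Mul(f, Pow(12, -1)))) = Mul(-3, Add(Mul(7, Pow(f, -1)), Mul(f, Rational(1, 12)))) = Mul(-3, Add(Mul(7, Pow(f, -1)), Mul(Rational(1, 12), f))) = Add(Mul(-21, Pow(f, -1)), Mul(Rational(-1, 4), f)))
Pow(Add(Pow(Add(Function('T')(1), Function('P')(-14, -18)), -1), Function('d')(10)), 2) = Pow(Add(Pow(Add(1, Add(Mul(-21, Pow(-14, -1)), Mul(Rational(-1, 4), -14))), -1), Add(-10, Mul(-1, 10))), 2) = Pow(Add(Pow(Add(1, Add(Mul(-21, Rational(-1, 14)), Rational(7, 2))), -1), Add(-10, -10)), 2) = Pow(Add(Pow(Add(1, Add(Rational(3, 2), Rational(7, 2))), -1), -20), 2) = Pow(Add(Pow(Add(1, 5), -1), -20), 2) = Pow(Add(Pow(6, -1), -20), 2) = Pow(Add(Rational(1, 6), -20), 2) = Pow(Rational(-119, 6), 2) = Rational(14161, 36)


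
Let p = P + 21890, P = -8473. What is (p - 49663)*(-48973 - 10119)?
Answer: 2141848632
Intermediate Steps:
p = 13417 (p = -8473 + 21890 = 13417)
(p - 49663)*(-48973 - 10119) = (13417 - 49663)*(-48973 - 10119) = -36246*(-59092) = 2141848632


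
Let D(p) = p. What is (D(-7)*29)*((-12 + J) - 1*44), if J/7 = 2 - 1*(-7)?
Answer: -1421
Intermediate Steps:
J = 63 (J = 7*(2 - 1*(-7)) = 7*(2 + 7) = 7*9 = 63)
(D(-7)*29)*((-12 + J) - 1*44) = (-7*29)*((-12 + 63) - 1*44) = -203*(51 - 44) = -203*7 = -1421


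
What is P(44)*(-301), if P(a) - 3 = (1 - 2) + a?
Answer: -13846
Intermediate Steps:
P(a) = 2 + a (P(a) = 3 + ((1 - 2) + a) = 3 + (-1 + a) = 2 + a)
P(44)*(-301) = (2 + 44)*(-301) = 46*(-301) = -13846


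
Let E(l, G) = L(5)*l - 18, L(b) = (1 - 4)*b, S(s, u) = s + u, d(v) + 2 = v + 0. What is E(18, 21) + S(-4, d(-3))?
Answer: -297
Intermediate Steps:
d(v) = -2 + v (d(v) = -2 + (v + 0) = -2 + v)
L(b) = -3*b
E(l, G) = -18 - 15*l (E(l, G) = (-3*5)*l - 18 = -15*l - 18 = -18 - 15*l)
E(18, 21) + S(-4, d(-3)) = (-18 - 15*18) + (-4 + (-2 - 3)) = (-18 - 270) + (-4 - 5) = -288 - 9 = -297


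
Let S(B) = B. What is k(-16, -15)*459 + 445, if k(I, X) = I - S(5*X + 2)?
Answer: 26608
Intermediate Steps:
k(I, X) = -2 + I - 5*X (k(I, X) = I - (5*X + 2) = I - (2 + 5*X) = I + (-2 - 5*X) = -2 + I - 5*X)
k(-16, -15)*459 + 445 = (-2 - 16 - 5*(-15))*459 + 445 = (-2 - 16 + 75)*459 + 445 = 57*459 + 445 = 26163 + 445 = 26608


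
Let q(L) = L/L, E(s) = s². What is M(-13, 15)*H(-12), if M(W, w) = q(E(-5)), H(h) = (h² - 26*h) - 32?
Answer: 424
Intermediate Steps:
H(h) = -32 + h² - 26*h
q(L) = 1
M(W, w) = 1
M(-13, 15)*H(-12) = 1*(-32 + (-12)² - 26*(-12)) = 1*(-32 + 144 + 312) = 1*424 = 424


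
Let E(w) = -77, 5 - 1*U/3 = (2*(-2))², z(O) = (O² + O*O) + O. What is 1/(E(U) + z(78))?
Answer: 1/12169 ≈ 8.2176e-5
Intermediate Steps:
z(O) = O + 2*O² (z(O) = (O² + O²) + O = 2*O² + O = O + 2*O²)
U = -33 (U = 15 - 3*(2*(-2))² = 15 - 3*(-4)² = 15 - 3*16 = 15 - 48 = -33)
1/(E(U) + z(78)) = 1/(-77 + 78*(1 + 2*78)) = 1/(-77 + 78*(1 + 156)) = 1/(-77 + 78*157) = 1/(-77 + 12246) = 1/12169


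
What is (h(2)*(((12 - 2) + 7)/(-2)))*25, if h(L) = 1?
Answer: -425/2 ≈ -212.50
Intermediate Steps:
(h(2)*(((12 - 2) + 7)/(-2)))*25 = (1*(((12 - 2) + 7)/(-2)))*25 = (1*((10 + 7)*(-½)))*25 = (1*(17*(-½)))*25 = (1*(-17/2))*25 = -17/2*25 = -425/2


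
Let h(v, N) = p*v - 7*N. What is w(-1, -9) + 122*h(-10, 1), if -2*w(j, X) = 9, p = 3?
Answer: -9037/2 ≈ -4518.5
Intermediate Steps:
w(j, X) = -9/2 (w(j, X) = -½*9 = -9/2)
h(v, N) = -7*N + 3*v (h(v, N) = 3*v - 7*N = -7*N + 3*v)
w(-1, -9) + 122*h(-10, 1) = -9/2 + 122*(-7*1 + 3*(-10)) = -9/2 + 122*(-7 - 30) = -9/2 + 122*(-37) = -9/2 - 4514 = -9037/2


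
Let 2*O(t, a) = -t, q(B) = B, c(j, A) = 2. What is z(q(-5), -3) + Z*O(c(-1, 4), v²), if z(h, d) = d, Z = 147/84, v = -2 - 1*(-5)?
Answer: -19/4 ≈ -4.7500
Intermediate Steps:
v = 3 (v = -2 + 5 = 3)
Z = 7/4 (Z = 147*(1/84) = 7/4 ≈ 1.7500)
O(t, a) = -t/2 (O(t, a) = (-t)/2 = -t/2)
z(q(-5), -3) + Z*O(c(-1, 4), v²) = -3 + 7*(-½*2)/4 = -3 + (7/4)*(-1) = -3 - 7/4 = -19/4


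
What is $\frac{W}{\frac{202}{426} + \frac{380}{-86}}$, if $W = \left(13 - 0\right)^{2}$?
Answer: $- \frac{119067}{2779} \approx -42.845$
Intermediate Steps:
$W = 169$ ($W = \left(13 + 0\right)^{2} = 13^{2} = 169$)
$\frac{W}{\frac{202}{426} + \frac{380}{-86}} = \frac{169}{\frac{202}{426} + \frac{380}{-86}} = \frac{169}{202 \cdot \frac{1}{426} + 380 \left(- \frac{1}{86}\right)} = \frac{169}{\frac{101}{213} - \frac{190}{43}} = \frac{169}{- \frac{36127}{9159}} = 169 \left(- \frac{9159}{36127}\right) = - \frac{119067}{2779}$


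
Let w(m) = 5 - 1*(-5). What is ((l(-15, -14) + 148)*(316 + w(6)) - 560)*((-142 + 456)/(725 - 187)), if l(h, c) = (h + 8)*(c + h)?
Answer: 17876962/269 ≈ 66457.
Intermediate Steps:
l(h, c) = (8 + h)*(c + h)
w(m) = 10 (w(m) = 5 + 5 = 10)
((l(-15, -14) + 148)*(316 + w(6)) - 560)*((-142 + 456)/(725 - 187)) = ((((-15)² + 8*(-14) + 8*(-15) - 14*(-15)) + 148)*(316 + 10) - 560)*((-142 + 456)/(725 - 187)) = (((225 - 112 - 120 + 210) + 148)*326 - 560)*(314/538) = ((203 + 148)*326 - 560)*(314*(1/538)) = (351*326 - 560)*(157/269) = (114426 - 560)*(157/269) = 113866*(157/269) = 17876962/269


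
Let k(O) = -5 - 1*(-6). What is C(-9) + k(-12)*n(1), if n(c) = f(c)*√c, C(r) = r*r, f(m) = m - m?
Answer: 81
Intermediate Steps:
k(O) = 1 (k(O) = -5 + 6 = 1)
f(m) = 0
C(r) = r²
n(c) = 0 (n(c) = 0*√c = 0)
C(-9) + k(-12)*n(1) = (-9)² + 1*0 = 81 + 0 = 81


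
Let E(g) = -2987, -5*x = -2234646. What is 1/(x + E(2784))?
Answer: 5/2219711 ≈ 2.2525e-6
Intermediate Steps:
x = 2234646/5 (x = -1/5*(-2234646) = 2234646/5 ≈ 4.4693e+5)
1/(x + E(2784)) = 1/(2234646/5 - 2987) = 1/(2219711/5) = 5/2219711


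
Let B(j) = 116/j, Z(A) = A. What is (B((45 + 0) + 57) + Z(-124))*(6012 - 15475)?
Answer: 59295158/51 ≈ 1.1627e+6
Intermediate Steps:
(B((45 + 0) + 57) + Z(-124))*(6012 - 15475) = (116/((45 + 0) + 57) - 124)*(6012 - 15475) = (116/(45 + 57) - 124)*(-9463) = (116/102 - 124)*(-9463) = (116*(1/102) - 124)*(-9463) = (58/51 - 124)*(-9463) = -6266/51*(-9463) = 59295158/51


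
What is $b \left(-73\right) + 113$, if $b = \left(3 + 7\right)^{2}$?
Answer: $-7187$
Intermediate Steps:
$b = 100$ ($b = 10^{2} = 100$)
$b \left(-73\right) + 113 = 100 \left(-73\right) + 113 = -7300 + 113 = -7187$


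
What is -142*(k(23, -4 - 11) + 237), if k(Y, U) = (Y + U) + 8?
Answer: -35926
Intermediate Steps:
k(Y, U) = 8 + U + Y (k(Y, U) = (U + Y) + 8 = 8 + U + Y)
-142*(k(23, -4 - 11) + 237) = -142*((8 + (-4 - 11) + 23) + 237) = -142*((8 - 15 + 23) + 237) = -142*(16 + 237) = -142*253 = -35926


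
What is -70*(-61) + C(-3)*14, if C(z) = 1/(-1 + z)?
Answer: 8533/2 ≈ 4266.5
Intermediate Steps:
-70*(-61) + C(-3)*14 = -70*(-61) + 14/(-1 - 3) = 4270 + 14/(-4) = 4270 - ¼*14 = 4270 - 7/2 = 8533/2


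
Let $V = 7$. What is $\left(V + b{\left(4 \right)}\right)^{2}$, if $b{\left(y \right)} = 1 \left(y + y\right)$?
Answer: $225$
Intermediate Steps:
$b{\left(y \right)} = 2 y$ ($b{\left(y \right)} = 1 \cdot 2 y = 2 y$)
$\left(V + b{\left(4 \right)}\right)^{2} = \left(7 + 2 \cdot 4\right)^{2} = \left(7 + 8\right)^{2} = 15^{2} = 225$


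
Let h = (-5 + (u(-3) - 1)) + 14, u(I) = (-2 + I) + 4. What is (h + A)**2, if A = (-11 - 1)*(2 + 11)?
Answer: 22201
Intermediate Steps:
u(I) = 2 + I
h = 7 (h = (-5 + ((2 - 3) - 1)) + 14 = (-5 + (-1 - 1)) + 14 = (-5 - 2) + 14 = -7 + 14 = 7)
A = -156 (A = -12*13 = -156)
(h + A)**2 = (7 - 156)**2 = (-149)**2 = 22201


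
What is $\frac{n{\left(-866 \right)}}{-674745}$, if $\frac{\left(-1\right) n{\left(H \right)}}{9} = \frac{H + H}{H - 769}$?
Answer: $\frac{1732}{122578675} \approx 1.413 \cdot 10^{-5}$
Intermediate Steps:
$n{\left(H \right)} = - \frac{18 H}{-769 + H}$ ($n{\left(H \right)} = - 9 \frac{H + H}{H - 769} = - 9 \frac{2 H}{-769 + H} = - \frac{18 H}{-769 + H}$)
$\frac{n{\left(-866 \right)}}{-674745} = \frac{\left(-18\right) \left(-866\right) \frac{1}{-769 - 866}}{-674745} = \left(-18\right) \left(-866\right) \frac{1}{-1635} \left(- \frac{1}{674745}\right) = \left(-18\right) \left(-866\right) \left(- \frac{1}{1635}\right) \left(- \frac{1}{674745}\right) = \left(- \frac{5196}{545}\right) \left(- \frac{1}{674745}\right) = \frac{1732}{122578675}$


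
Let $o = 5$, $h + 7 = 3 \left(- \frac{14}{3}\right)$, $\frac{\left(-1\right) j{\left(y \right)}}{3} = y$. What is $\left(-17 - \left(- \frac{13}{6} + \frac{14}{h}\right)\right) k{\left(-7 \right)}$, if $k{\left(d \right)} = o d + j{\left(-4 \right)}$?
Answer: $\frac{1955}{6} \approx 325.83$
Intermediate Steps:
$j{\left(y \right)} = - 3 y$
$h = -21$ ($h = -7 + 3 \left(- \frac{14}{3}\right) = -7 - 14 = -21$)
$k{\left(d \right)} = 12 + 5 d$ ($k{\left(d \right)} = 5 d - -12 = 5 d + 12 = 12 + 5 d$)
$\left(-17 - \left(- \frac{13}{6} + \frac{14}{h}\right)\right) k{\left(-7 \right)} = \left(-17 - \left(- \frac{13}{6} - \frac{2}{3}\right)\right) \left(12 + 5 \left(-7\right)\right) = \left(-17 - - \frac{17}{6}\right) \left(12 - 35\right) = \left(-17 + \left(\frac{13}{6} + \frac{2}{3}\right)\right) \left(-23\right) = \left(-17 + \frac{17}{6}\right) \left(-23\right) = \left(- \frac{85}{6}\right) \left(-23\right) = \frac{1955}{6}$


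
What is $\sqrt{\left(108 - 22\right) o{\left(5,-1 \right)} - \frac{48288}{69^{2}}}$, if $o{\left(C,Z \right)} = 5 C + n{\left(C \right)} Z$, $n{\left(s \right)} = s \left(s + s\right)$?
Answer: $\frac{i \sqrt{10284438}}{69} \approx 46.477 i$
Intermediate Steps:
$n{\left(s \right)} = 2 s^{2}$ ($n{\left(s \right)} = s 2 s = 2 s^{2}$)
$o{\left(C,Z \right)} = 5 C + 2 Z C^{2}$ ($o{\left(C,Z \right)} = 5 C + 2 C^{2} Z = 5 C + 2 Z C^{2}$)
$\sqrt{\left(108 - 22\right) o{\left(5,-1 \right)} - \frac{48288}{69^{2}}} = \sqrt{\left(108 - 22\right) 5 \left(5 + 2 \cdot 5 \left(-1\right)\right) - \frac{48288}{69^{2}}} = \sqrt{86 \cdot 5 \left(5 - 10\right) - \frac{48288}{4761}} = \sqrt{86 \cdot 5 \left(-5\right) - \frac{16096}{1587}} = \sqrt{86 \left(-25\right) - \frac{16096}{1587}} = \sqrt{-2150 - \frac{16096}{1587}} = \sqrt{- \frac{3428146}{1587}} = \frac{i \sqrt{10284438}}{69}$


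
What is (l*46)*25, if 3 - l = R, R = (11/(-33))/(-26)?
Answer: 133975/39 ≈ 3435.3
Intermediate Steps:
R = 1/78 (R = (11*(-1/33))*(-1/26) = -1/3*(-1/26) = 1/78 ≈ 0.012821)
l = 233/78 (l = 3 - 1*1/78 = 3 - 1/78 = 233/78 ≈ 2.9872)
(l*46)*25 = ((233/78)*46)*25 = (5359/39)*25 = 133975/39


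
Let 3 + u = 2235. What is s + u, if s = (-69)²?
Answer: 6993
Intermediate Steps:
s = 4761
u = 2232 (u = -3 + 2235 = 2232)
s + u = 4761 + 2232 = 6993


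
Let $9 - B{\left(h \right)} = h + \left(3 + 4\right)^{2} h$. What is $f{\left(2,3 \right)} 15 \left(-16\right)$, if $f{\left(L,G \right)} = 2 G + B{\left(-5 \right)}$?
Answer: $-63600$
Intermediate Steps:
$B{\left(h \right)} = 9 - 50 h$ ($B{\left(h \right)} = 9 - \left(h + \left(3 + 4\right)^{2} h\right) = 9 - \left(h + 7^{2} h\right) = 9 - \left(h + 49 h\right) = 9 - 50 h$)
$f{\left(L,G \right)} = 259 + 2 G$ ($f{\left(L,G \right)} = 2 G + \left(9 - -250\right) = 2 G + \left(9 + 250\right) = 2 G + 259 = 259 + 2 G$)
$f{\left(2,3 \right)} 15 \left(-16\right) = \left(259 + 2 \cdot 3\right) 15 \left(-16\right) = \left(259 + 6\right) 15 \left(-16\right) = 265 \cdot 15 \left(-16\right) = 3975 \left(-16\right) = -63600$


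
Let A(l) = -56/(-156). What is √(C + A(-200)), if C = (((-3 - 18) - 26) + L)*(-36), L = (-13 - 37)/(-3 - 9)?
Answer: 2*√586482/39 ≈ 39.273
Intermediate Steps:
L = 25/6 (L = -50/(-12) = -50*(-1/12) = 25/6 ≈ 4.1667)
C = 1542 (C = (((-3 - 18) - 26) + 25/6)*(-36) = ((-21 - 26) + 25/6)*(-36) = (-47 + 25/6)*(-36) = -257/6*(-36) = 1542)
A(l) = 14/39 (A(l) = -56*(-1/156) = 14/39)
√(C + A(-200)) = √(1542 + 14/39) = √(60152/39) = 2*√586482/39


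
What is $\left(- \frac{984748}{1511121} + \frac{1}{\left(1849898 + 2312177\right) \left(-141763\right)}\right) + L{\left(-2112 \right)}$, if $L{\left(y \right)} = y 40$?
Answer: $- \frac{75323292134070660111421}{891604061374800225} \approx -84481.0$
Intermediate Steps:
$L{\left(y \right)} = 40 y$
$\left(- \frac{984748}{1511121} + \frac{1}{\left(1849898 + 2312177\right) \left(-141763\right)}\right) + L{\left(-2112 \right)} = \left(- \frac{984748}{1511121} + \frac{1}{\left(1849898 + 2312177\right) \left(-141763\right)}\right) + 40 \left(-2112\right) = \left(\left(-984748\right) \frac{1}{1511121} + \frac{1}{4162075} \left(- \frac{1}{141763}\right)\right) - 84480 = \left(- \frac{984748}{1511121} + \frac{1}{4162075} \left(- \frac{1}{141763}\right)\right) - 84480 = \left(- \frac{984748}{1511121} - \frac{1}{590028238225}\right) - 84480 = - \frac{581029127537103421}{891604061374800225} - 84480 = - \frac{75323292134070660111421}{891604061374800225}$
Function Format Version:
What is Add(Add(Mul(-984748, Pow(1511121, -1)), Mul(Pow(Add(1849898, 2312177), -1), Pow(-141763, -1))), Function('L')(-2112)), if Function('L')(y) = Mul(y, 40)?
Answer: Rational(-75323292134070660111421, 891604061374800225) ≈ -84481.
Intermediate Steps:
Function('L')(y) = Mul(40, y)
Add(Add(Mul(-984748, Pow(1511121, -1)), Mul(Pow(Add(1849898, 2312177), -1), Pow(-141763, -1))), Function('L')(-2112)) = Add(Add(Mul(-984748, Pow(1511121, -1)), Mul(Pow(Add(1849898, 2312177), -1), Pow(-141763, -1))), Mul(40, -2112)) = Add(Add(Mul(-984748, Rational(1, 1511121)), Mul(Pow(4162075, -1), Rational(-1, 141763))), -84480) = Add(Add(Rational(-984748, 1511121), Mul(Rational(1, 4162075), Rational(-1, 141763))), -84480) = Add(Add(Rational(-984748, 1511121), Rational(-1, 590028238225)), -84480) = Add(Rational(-581029127537103421, 891604061374800225), -84480) = Rational(-75323292134070660111421, 891604061374800225)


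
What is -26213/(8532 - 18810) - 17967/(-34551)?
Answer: 121150021/39457242 ≈ 3.0704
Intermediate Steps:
-26213/(8532 - 18810) - 17967/(-34551) = -26213/(-10278) - 17967*(-1/34551) = -26213*(-1/10278) + 5989/11517 = 26213/10278 + 5989/11517 = 121150021/39457242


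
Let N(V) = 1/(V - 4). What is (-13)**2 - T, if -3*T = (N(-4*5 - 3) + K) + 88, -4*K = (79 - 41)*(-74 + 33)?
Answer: 53161/162 ≈ 328.15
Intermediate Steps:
N(V) = 1/(-4 + V)
K = 779/2 (K = -(79 - 41)*(-74 + 33)/4 = -19*(-41)/2 = -1/4*(-1558) = 779/2 ≈ 389.50)
T = -25783/162 (T = -((1/(-4 + (-4*5 - 3)) + 779/2) + 88)/3 = -((1/(-4 + (-20 - 3)) + 779/2) + 88)/3 = -((1/(-4 - 23) + 779/2) + 88)/3 = -((1/(-27) + 779/2) + 88)/3 = -((-1/27 + 779/2) + 88)/3 = -(21031/54 + 88)/3 = -1/3*25783/54 = -25783/162 ≈ -159.15)
(-13)**2 - T = (-13)**2 - 1*(-25783/162) = 169 + 25783/162 = 53161/162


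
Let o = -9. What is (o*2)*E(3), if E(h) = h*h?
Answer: -162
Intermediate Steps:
E(h) = h²
(o*2)*E(3) = -9*2*3² = -18*9 = -162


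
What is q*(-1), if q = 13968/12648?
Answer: -582/527 ≈ -1.1044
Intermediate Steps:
q = 582/527 (q = 13968*(1/12648) = 582/527 ≈ 1.1044)
q*(-1) = (582/527)*(-1) = -582/527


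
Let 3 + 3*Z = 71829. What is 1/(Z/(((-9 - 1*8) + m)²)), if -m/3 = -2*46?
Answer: 67081/23942 ≈ 2.8018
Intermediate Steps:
Z = 23942 (Z = -1 + (⅓)*71829 = -1 + 23943 = 23942)
m = 276 (m = -(-6)*46 = -3*(-92) = 276)
1/(Z/(((-9 - 1*8) + m)²)) = 1/(23942/(((-9 - 1*8) + 276)²)) = 1/(23942/(((-9 - 8) + 276)²)) = 1/(23942/((-17 + 276)²)) = 1/(23942/(259²)) = 1/(23942/67081) = 67081/23942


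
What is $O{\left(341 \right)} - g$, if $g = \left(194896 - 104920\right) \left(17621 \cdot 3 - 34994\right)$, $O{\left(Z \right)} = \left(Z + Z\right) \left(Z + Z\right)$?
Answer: $-1607316020$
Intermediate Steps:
$O{\left(Z \right)} = 4 Z^{2}$ ($O{\left(Z \right)} = 2 Z 2 Z = 4 Z^{2}$)
$g = 1607781144$ ($g = 89976 \left(52863 - 34994\right) = 89976 \cdot 17869 = 1607781144$)
$O{\left(341 \right)} - g = 4 \cdot 341^{2} - 1607781144 = 4 \cdot 116281 - 1607781144 = 465124 - 1607781144 = -1607316020$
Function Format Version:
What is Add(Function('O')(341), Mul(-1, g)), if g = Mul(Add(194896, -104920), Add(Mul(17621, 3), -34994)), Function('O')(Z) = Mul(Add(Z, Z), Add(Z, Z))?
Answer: -1607316020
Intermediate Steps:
Function('O')(Z) = Mul(4, Pow(Z, 2)) (Function('O')(Z) = Mul(Mul(2, Z), Mul(2, Z)) = Mul(4, Pow(Z, 2)))
g = 1607781144 (g = Mul(89976, Add(52863, -34994)) = Mul(89976, 17869) = 1607781144)
Add(Function('O')(341), Mul(-1, g)) = Add(Mul(4, Pow(341, 2)), Mul(-1, 1607781144)) = Add(Mul(4, 116281), -1607781144) = Add(465124, -1607781144) = -1607316020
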